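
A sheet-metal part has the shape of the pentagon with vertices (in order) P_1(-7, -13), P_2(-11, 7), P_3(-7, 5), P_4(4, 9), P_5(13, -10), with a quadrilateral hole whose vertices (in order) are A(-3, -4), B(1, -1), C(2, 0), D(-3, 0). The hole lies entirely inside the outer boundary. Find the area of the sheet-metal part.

328

Outer boundary:
Σ = (-192) + (-6) + (-83) + (-157) + (-239) = -677
Area = |Σ|/2 = 338.5.
Hole:
Σ = (7) + (2) + (0) + (12) = 21
Area = |Σ|/2 = 10.5.
Net area = 338.5 − 10.5 = 328.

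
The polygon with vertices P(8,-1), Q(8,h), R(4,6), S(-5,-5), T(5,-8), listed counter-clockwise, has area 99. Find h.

Write out the shoelace sum; only the two edges meeting at Q involve h:
2·Area = [(8·h − 8·(-1)) + (8·6 − 4·h)] + 134
       = 4·h + 190 = 198
⇒ h = 2.

2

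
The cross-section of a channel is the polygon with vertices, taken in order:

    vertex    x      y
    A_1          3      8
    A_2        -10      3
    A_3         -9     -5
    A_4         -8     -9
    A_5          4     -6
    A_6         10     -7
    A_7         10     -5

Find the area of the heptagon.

Apply the shoelace formula: 2A = Σ (x_i·y_{i+1} − x_{i+1}·y_i), indices taken mod 7.
Σ = (89) + (77) + (41) + (84) + (32) + (20) + (95) = 438
Area = |Σ|/2 = 219.

219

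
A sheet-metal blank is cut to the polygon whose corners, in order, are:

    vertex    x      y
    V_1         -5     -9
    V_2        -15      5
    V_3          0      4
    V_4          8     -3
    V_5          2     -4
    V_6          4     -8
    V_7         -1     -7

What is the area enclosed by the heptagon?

Σ = (-160) + (-60) + (-32) + (-26) + (0) + (-36) + (-26) = -340
Area = |Σ|/2 = 170.

170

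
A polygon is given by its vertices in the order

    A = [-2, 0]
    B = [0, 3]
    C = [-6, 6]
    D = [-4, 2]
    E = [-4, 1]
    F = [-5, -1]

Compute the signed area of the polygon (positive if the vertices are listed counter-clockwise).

17.5

Apply Gauss's area formula: 2A = Σ (x_i·y_{i+1} − x_{i+1}·y_i), indices taken mod 6.
A→B: (-2)(3) − (0)(0) = -6
B→C: (0)(6) − (-6)(3) = 18
C→D: (-6)(2) − (-4)(6) = 12
D→E: (-4)(1) − (-4)(2) = 4
E→F: (-4)(-1) − (-5)(1) = 9
F→A: (-5)(0) − (-2)(-1) = -2
Σ = 35
Signed area = Σ/2 = 17.5 (positive ⇒ counter-clockwise traversal).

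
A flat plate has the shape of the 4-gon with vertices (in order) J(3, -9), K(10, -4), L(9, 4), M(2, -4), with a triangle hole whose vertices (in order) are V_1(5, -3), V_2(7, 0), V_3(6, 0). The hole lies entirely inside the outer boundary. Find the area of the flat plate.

50.5

Outer boundary:
Apply the shoelace (surveyor's) formula: 2A = Σ (x_i·y_{i+1} − x_{i+1}·y_i), indices taken mod 4.
Σ = (78) + (76) + (-44) + (-6) = 104
Area = |Σ|/2 = 52.
Hole:
Apply Gauss's area formula: 2A = Σ (x_i·y_{i+1} − x_{i+1}·y_i), indices taken mod 3.
Cross-terms: 21, 0, -18  ⇒  Σ = 3
Area = |Σ|/2 = 1.5.
Net area = 52 − 1.5 = 50.5.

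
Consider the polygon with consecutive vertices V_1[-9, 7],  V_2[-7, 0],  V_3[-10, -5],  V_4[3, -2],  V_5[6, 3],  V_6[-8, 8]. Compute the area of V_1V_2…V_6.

Apply the surveyor's formula: 2A = Σ (x_i·y_{i+1} − x_{i+1}·y_i), indices taken mod 6.
Σ = (49) + (35) + (35) + (21) + (72) + (16) = 228
Area = |Σ|/2 = 114.

114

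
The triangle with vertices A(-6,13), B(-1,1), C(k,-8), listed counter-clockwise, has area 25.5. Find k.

Write out the shoelace sum; only the two edges meeting at C involve k:
2·Area = [((-1)·(-8) − k·1) + (k·13 − (-6)·(-8))] + 7
       = 12·k + -33 = 51
⇒ k = 7.

7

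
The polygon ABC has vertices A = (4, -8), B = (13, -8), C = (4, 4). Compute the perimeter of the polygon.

|AB| = √((9)² + (0)²) = √81 = 9
|BC| = √((-9)² + (12)²) = √225 = 15
|CA| = √((0)² + (-12)²) = √144 = 12
Perimeter = 9 + 15 + 12 = 36.

36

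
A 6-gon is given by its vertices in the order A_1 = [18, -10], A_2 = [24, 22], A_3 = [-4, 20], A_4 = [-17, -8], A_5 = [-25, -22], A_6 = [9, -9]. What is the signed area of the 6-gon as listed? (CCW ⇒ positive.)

Apply the surveyor's formula: 2A = Σ (x_i·y_{i+1} − x_{i+1}·y_i), indices taken mod 6.
Cross-terms: 636, 568, 372, 174, 423, 72  ⇒  Σ = 2245
Signed area = Σ/2 = 1122.5 (positive ⇒ counter-clockwise traversal).

1122.5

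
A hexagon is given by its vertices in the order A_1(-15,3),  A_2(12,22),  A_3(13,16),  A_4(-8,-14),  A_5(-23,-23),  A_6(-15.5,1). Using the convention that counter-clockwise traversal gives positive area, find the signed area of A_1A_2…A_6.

Cross-terms: -366, -94, -54, -138, -379.5, -31.5  ⇒  Σ = -1063
Signed area = Σ/2 = -531.5 (negative ⇒ clockwise traversal).

-531.5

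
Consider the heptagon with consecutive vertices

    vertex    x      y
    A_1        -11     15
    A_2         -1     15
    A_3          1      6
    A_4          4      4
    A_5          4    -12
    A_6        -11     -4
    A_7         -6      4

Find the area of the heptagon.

Apply the shoelace (surveyor's) formula: 2A = Σ (x_i·y_{i+1} − x_{i+1}·y_i), indices taken mod 7.
Σ = (-150) + (-21) + (-20) + (-64) + (-148) + (-68) + (-46) = -517
Area = |Σ|/2 = 258.5.

258.5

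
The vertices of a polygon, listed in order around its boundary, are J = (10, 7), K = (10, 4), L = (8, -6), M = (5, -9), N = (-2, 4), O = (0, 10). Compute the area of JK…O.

141

Apply the surveyor's formula: 2A = Σ (x_i·y_{i+1} − x_{i+1}·y_i), indices taken mod 6.
Σ = (-30) + (-92) + (-42) + (2) + (-20) + (-100) = -282
Area = |Σ|/2 = 141.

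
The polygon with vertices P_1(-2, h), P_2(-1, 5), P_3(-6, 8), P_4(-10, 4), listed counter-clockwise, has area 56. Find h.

-4

Write out the shoelace sum; only the two edges meeting at P_1 involve h:
2·Area = [((-10)·h − (-2)·4) + ((-2)·5 − (-1)·h)] + 78
       = -9·h + 76 = 112
⇒ h = -4.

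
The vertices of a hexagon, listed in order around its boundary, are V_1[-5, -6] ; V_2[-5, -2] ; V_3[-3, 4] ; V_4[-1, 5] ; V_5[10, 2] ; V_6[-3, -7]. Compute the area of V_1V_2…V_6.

95

Apply the shoelace formula: 2A = Σ (x_i·y_{i+1} − x_{i+1}·y_i), indices taken mod 6.
V_1→V_2: (-5)(-2) − (-5)(-6) = -20
V_2→V_3: (-5)(4) − (-3)(-2) = -26
V_3→V_4: (-3)(5) − (-1)(4) = -11
V_4→V_5: (-1)(2) − (10)(5) = -52
V_5→V_6: (10)(-7) − (-3)(2) = -64
V_6→V_1: (-3)(-6) − (-5)(-7) = -17
Σ = -190
Area = |Σ|/2 = 95.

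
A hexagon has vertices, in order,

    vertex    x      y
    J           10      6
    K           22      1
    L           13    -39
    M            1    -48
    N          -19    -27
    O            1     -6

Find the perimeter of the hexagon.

142

|JK| = √((12)² + (-5)²) = √169 = 13
|KL| = √((-9)² + (-40)²) = √1681 = 41
|LM| = √((-12)² + (-9)²) = √225 = 15
|MN| = √((-20)² + (21)²) = √841 = 29
|NO| = √((20)² + (21)²) = √841 = 29
|OJ| = √((9)² + (12)²) = √225 = 15
Perimeter = 13 + 41 + 15 + 29 + 29 + 15 = 142.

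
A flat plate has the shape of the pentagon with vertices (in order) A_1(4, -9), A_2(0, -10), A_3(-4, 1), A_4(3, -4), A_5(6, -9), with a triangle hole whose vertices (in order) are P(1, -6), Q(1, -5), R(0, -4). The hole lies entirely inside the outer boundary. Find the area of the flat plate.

43.5

Outer boundary:
Cross-terms: -40, -40, 13, -3, -18  ⇒  Σ = -88
Area = |Σ|/2 = 44.
Hole:
Apply Gauss's area formula: 2A = Σ (x_i·y_{i+1} − x_{i+1}·y_i), indices taken mod 3.
Σ = (1) + (-4) + (4) = 1
Area = |Σ|/2 = 0.5.
Net area = 44 − 0.5 = 43.5.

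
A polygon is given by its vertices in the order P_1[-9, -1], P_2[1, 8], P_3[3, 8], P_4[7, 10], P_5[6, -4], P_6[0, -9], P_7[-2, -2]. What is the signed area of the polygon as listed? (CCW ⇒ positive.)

Apply the shoelace formula: 2A = Σ (x_i·y_{i+1} − x_{i+1}·y_i), indices taken mod 7.
Σ = (-71) + (-16) + (-26) + (-88) + (-54) + (-18) + (-16) = -289
Signed area = Σ/2 = -144.5 (negative ⇒ clockwise traversal).

-144.5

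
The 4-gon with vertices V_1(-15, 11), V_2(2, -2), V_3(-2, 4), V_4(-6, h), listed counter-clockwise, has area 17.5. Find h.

The doubled signed area Σ (x_i y_{i+1} − x_{i+1} y_i) is linear in h.
With h=0 it equals -30; the coefficient of h is 13 (from the two edges through V_4).
So 13·h + -30 = 2·17.5 = 35 ⇒ h = 5.

5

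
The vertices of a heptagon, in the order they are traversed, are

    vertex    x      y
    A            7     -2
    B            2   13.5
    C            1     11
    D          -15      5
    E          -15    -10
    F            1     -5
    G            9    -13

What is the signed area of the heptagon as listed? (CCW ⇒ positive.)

346

A→B: (7)(13.5) − (2)(-2) = 98.5
B→C: (2)(11) − (1)(13.5) = 8.5
C→D: (1)(5) − (-15)(11) = 170
D→E: (-15)(-10) − (-15)(5) = 225
E→F: (-15)(-5) − (1)(-10) = 85
F→G: (1)(-13) − (9)(-5) = 32
G→A: (9)(-2) − (7)(-13) = 73
Σ = 692
Signed area = Σ/2 = 346 (positive ⇒ counter-clockwise traversal).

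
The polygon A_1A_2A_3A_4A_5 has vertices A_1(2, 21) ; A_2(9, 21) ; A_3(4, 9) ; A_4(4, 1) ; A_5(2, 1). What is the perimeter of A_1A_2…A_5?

|A_1A_2| = √((7)² + (0)²) = √49 = 7
|A_2A_3| = √((-5)² + (-12)²) = √169 = 13
|A_3A_4| = √((0)² + (-8)²) = √64 = 8
|A_4A_5| = √((-2)² + (0)²) = √4 = 2
|A_5A_1| = √((0)² + (20)²) = √400 = 20
Perimeter = 7 + 13 + 8 + 2 + 20 = 50.

50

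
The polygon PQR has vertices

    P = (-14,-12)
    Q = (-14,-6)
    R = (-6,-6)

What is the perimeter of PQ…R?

|PQ| = √((0)² + (6)²) = √36 = 6
|QR| = √((8)² + (0)²) = √64 = 8
|RP| = √((-8)² + (-6)²) = √100 = 10
Perimeter = 6 + 8 + 10 = 24.

24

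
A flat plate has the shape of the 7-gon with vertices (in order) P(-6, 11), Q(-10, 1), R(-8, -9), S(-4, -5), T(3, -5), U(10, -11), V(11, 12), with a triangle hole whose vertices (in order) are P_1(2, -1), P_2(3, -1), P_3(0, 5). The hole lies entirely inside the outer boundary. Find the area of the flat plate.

Outer boundary:
Apply the shoelace formula: 2A = Σ (x_i·y_{i+1} − x_{i+1}·y_i), indices taken mod 7.
Cross-terms: 104, 98, 4, 35, 17, 241, 193  ⇒  Σ = 692
Area = |Σ|/2 = 346.
Hole:
Apply Gauss's area formula: 2A = Σ (x_i·y_{i+1} − x_{i+1}·y_i), indices taken mod 3.
P_1→P_2: (2)(-1) − (3)(-1) = 1
P_2→P_3: (3)(5) − (0)(-1) = 15
P_3→P_1: (0)(-1) − (2)(5) = -10
Σ = 6
Area = |Σ|/2 = 3.
Net area = 346 − 3 = 343.

343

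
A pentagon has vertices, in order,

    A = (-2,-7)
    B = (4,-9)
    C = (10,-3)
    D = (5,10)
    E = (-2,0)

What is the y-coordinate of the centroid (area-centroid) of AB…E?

-85/91

Apply the surveyor's formula. First the cross-terms c_i = x_i·y_{i+1} − x_{i+1}·y_i:
  46, 78, 115, 20, 14  ⇒  2A = 273, A = 136.5.
Then Σ (y_i + y_{i+1})·c_i = -765, so ȳ = -765 / (6·136.5) = -85/91.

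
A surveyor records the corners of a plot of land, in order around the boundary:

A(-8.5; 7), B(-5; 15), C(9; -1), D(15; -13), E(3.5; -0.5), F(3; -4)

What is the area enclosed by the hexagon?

156

Apply the surveyor's formula: 2A = Σ (x_i·y_{i+1} − x_{i+1}·y_i), indices taken mod 6.
A→B: (-8.5)(15) − (-5)(7) = -92.5
B→C: (-5)(-1) − (9)(15) = -130
C→D: (9)(-13) − (15)(-1) = -102
D→E: (15)(-0.5) − (3.5)(-13) = 38
E→F: (3.5)(-4) − (3)(-0.5) = -12.5
F→A: (3)(7) − (-8.5)(-4) = -13
Σ = -312
Area = |Σ|/2 = 156.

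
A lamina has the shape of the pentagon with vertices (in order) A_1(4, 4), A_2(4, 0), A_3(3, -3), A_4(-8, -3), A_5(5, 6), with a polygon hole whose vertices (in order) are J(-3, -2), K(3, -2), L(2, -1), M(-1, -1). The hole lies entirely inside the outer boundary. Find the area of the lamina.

Outer boundary:
Apply the shoelace (surveyor's) formula: 2A = Σ (x_i·y_{i+1} − x_{i+1}·y_i), indices taken mod 5.
Σ = (-16) + (-12) + (-33) + (-33) + (-4) = -98
Area = |Σ|/2 = 49.
Hole:
Apply the surveyor's formula: 2A = Σ (x_i·y_{i+1} − x_{i+1}·y_i), indices taken mod 4.
Cross-terms: 12, 1, -3, -1  ⇒  Σ = 9
Area = |Σ|/2 = 4.5.
Net area = 49 − 4.5 = 44.5.

44.5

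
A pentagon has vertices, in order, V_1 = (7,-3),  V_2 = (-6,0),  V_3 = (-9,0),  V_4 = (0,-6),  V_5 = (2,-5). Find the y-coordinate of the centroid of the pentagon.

Apply the surveyor's formula. First the cross-terms c_i = x_i·y_{i+1} − x_{i+1}·y_i:
  -18, 0, 54, 12, 29  ⇒  2A = 77, A = 38.5.
Then Σ (y_i + y_{i+1})·c_i = -634, so ȳ = -634 / (6·38.5) = -634/231.

-634/231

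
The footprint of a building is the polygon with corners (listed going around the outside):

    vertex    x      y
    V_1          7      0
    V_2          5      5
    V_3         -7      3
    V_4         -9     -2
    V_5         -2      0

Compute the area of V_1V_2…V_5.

61

Apply the shoelace (surveyor's) formula: 2A = Σ (x_i·y_{i+1} − x_{i+1}·y_i), indices taken mod 5.
Σ = (35) + (50) + (41) + (-4) + (0) = 122
Area = |Σ|/2 = 61.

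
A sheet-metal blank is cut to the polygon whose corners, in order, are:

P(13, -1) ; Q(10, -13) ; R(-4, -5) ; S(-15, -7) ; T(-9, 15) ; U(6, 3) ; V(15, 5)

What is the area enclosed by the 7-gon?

404

Cross-terms: -159, -102, -47, -288, -117, -15, -80  ⇒  Σ = -808
Area = |Σ|/2 = 404.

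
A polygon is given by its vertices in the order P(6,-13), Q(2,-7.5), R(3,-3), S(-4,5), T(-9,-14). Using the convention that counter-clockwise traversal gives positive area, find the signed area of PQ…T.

Σ = (-19) + (16.5) + (3) + (101) + (201) = 302.5
Signed area = Σ/2 = 151.25 (positive ⇒ counter-clockwise traversal).

151.25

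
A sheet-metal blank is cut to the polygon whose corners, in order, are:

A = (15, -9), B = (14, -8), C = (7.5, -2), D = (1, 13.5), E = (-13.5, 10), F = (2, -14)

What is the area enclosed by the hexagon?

Cross-terms: 6, 32, 103.25, 192.25, 169, 192  ⇒  Σ = 694.5
Area = |Σ|/2 = 347.25.

347.25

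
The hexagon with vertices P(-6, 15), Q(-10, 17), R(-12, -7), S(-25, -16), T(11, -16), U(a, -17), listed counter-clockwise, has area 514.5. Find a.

The doubled signed area Σ (x_i y_{i+1} − x_{i+1} y_i) is linear in a.
With a=0 it equals 626; the coefficient of a is 31 (from the two edges through U).
So 31·a + 626 = 2·514.5 = 1029 ⇒ a = 13.

13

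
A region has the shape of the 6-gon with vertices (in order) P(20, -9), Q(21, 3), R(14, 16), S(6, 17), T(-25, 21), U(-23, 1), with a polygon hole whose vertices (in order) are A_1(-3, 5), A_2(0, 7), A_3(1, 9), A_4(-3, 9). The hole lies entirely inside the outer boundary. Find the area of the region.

Outer boundary:
Apply the surveyor's formula: 2A = Σ (x_i·y_{i+1} − x_{i+1}·y_i), indices taken mod 6.
P→Q: (20)(3) − (21)(-9) = 249
Q→R: (21)(16) − (14)(3) = 294
R→S: (14)(17) − (6)(16) = 142
S→T: (6)(21) − (-25)(17) = 551
T→U: (-25)(1) − (-23)(21) = 458
U→P: (-23)(-9) − (20)(1) = 187
Σ = 1881
Area = |Σ|/2 = 940.5.
Hole:
Apply the surveyor's formula: 2A = Σ (x_i·y_{i+1} − x_{i+1}·y_i), indices taken mod 4.
Cross-terms: -21, -7, 36, 12  ⇒  Σ = 20
Area = |Σ|/2 = 10.
Net area = 940.5 − 10 = 930.5.

930.5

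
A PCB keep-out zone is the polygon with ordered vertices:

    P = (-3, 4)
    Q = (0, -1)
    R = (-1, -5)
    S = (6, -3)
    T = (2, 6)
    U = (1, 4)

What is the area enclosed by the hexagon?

47.5

Apply the surveyor's formula: 2A = Σ (x_i·y_{i+1} − x_{i+1}·y_i), indices taken mod 6.
Σ = (3) + (-1) + (33) + (42) + (2) + (16) = 95
Area = |Σ|/2 = 47.5.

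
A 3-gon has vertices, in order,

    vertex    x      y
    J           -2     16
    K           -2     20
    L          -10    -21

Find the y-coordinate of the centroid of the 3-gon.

Apply the shoelace formula. First the cross-terms c_i = x_i·y_{i+1} − x_{i+1}·y_i:
  -8, 242, -202  ⇒  2A = 32, A = 16.
Then Σ (y_i + y_{i+1})·c_i = 480, so ȳ = 480 / (6·16) = 5.

5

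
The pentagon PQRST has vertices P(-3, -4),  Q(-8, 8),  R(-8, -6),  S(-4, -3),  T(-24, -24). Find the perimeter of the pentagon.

90

|PQ| = √((-5)² + (12)²) = √169 = 13
|QR| = √((0)² + (-14)²) = √196 = 14
|RS| = √((4)² + (3)²) = √25 = 5
|ST| = √((-20)² + (-21)²) = √841 = 29
|TP| = √((21)² + (20)²) = √841 = 29
Perimeter = 13 + 14 + 5 + 29 + 29 = 90.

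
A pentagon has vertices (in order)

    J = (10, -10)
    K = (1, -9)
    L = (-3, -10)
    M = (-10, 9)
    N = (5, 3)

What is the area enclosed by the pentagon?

199.5

J→K: (10)(-9) − (1)(-10) = -80
K→L: (1)(-10) − (-3)(-9) = -37
L→M: (-3)(9) − (-10)(-10) = -127
M→N: (-10)(3) − (5)(9) = -75
N→J: (5)(-10) − (10)(3) = -80
Σ = -399
Area = |Σ|/2 = 199.5.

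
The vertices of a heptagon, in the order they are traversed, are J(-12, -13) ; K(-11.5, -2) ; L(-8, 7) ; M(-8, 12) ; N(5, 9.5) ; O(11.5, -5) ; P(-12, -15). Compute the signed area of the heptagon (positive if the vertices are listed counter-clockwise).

Σ = (-125.5) + (-96.5) + (-40) + (-136) + (-134.25) + (-232.5) + (-24) = -788.75
Signed area = Σ/2 = -394.375 (negative ⇒ clockwise traversal).

-394.375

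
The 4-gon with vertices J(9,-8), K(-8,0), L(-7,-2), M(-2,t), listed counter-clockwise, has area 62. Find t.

-10

Write out the shoelace sum; only the two edges meeting at M involve t:
2·Area = [((-7)·t − (-2)·(-2)) + ((-2)·(-8) − 9·t)] + -48
       = -16·t + -36 = 124
⇒ t = -10.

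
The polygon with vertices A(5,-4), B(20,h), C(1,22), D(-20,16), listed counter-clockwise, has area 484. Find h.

The doubled signed area Σ (x_i y_{i+1} − x_{i+1} y_i) is linear in h.
With h=0 it equals 976; the coefficient of h is 4 (from the two edges through B).
So 4·h + 976 = 2·484 = 968 ⇒ h = -2.

-2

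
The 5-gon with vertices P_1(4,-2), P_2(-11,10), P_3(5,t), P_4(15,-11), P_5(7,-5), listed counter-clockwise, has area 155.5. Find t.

-15

Write out the shoelace sum; only the two edges meeting at P_3 involve t:
2·Area = [((-11)·t − 5·10) + (5·(-11) − 15·t)] + 26
       = -26·t + -79 = 311
⇒ t = -15.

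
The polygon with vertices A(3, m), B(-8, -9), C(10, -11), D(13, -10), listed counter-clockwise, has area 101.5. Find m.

The doubled signed area Σ (x_i y_{i+1} − x_{i+1} y_i) is linear in m.
With m=0 it equals 224; the coefficient of m is 21 (from the two edges through A).
So 21·m + 224 = 2·101.5 = 203 ⇒ m = -1.

-1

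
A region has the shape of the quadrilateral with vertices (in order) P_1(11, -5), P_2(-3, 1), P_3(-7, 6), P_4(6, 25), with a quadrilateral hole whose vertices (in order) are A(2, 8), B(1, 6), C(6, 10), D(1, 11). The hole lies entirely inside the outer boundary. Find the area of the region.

255.5

Outer boundary:
Apply Gauss's area formula: 2A = Σ (x_i·y_{i+1} − x_{i+1}·y_i), indices taken mod 4.
Σ = (-4) + (-11) + (-211) + (-305) = -531
Area = |Σ|/2 = 265.5.
Hole:
A→B: (2)(6) − (1)(8) = 4
B→C: (1)(10) − (6)(6) = -26
C→D: (6)(11) − (1)(10) = 56
D→A: (1)(8) − (2)(11) = -14
Σ = 20
Area = |Σ|/2 = 10.
Net area = 265.5 − 10 = 255.5.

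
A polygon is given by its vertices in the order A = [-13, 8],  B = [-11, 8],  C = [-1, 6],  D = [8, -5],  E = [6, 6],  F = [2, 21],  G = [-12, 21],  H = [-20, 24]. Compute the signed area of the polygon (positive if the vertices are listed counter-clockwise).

Σ = (-16) + (-58) + (-43) + (78) + (114) + (294) + (132) + (152) = 653
Signed area = Σ/2 = 326.5 (positive ⇒ counter-clockwise traversal).

326.5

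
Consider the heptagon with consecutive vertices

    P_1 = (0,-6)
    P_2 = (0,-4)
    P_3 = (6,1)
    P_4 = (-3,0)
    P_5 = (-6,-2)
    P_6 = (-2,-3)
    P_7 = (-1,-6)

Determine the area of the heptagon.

Σ = (0) + (24) + (3) + (6) + (14) + (9) + (6) = 62
Area = |Σ|/2 = 31.

31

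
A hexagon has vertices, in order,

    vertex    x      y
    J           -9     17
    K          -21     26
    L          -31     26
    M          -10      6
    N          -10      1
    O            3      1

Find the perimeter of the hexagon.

92

|JK| = √((-12)² + (9)²) = √225 = 15
|KL| = √((-10)² + (0)²) = √100 = 10
|LM| = √((21)² + (-20)²) = √841 = 29
|MN| = √((0)² + (-5)²) = √25 = 5
|NO| = √((13)² + (0)²) = √169 = 13
|OJ| = √((-12)² + (16)²) = √400 = 20
Perimeter = 15 + 10 + 29 + 5 + 13 + 20 = 92.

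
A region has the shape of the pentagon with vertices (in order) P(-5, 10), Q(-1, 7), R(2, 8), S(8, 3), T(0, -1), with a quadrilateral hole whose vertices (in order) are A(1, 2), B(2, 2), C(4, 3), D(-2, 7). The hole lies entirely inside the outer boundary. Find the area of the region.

Outer boundary:
Apply the shoelace (surveyor's) formula: 2A = Σ (x_i·y_{i+1} − x_{i+1}·y_i), indices taken mod 5.
Σ = (-25) + (-22) + (-58) + (-8) + (-5) = -118
Area = |Σ|/2 = 59.
Hole:
Σ = (-2) + (-2) + (34) + (-11) = 19
Area = |Σ|/2 = 9.5.
Net area = 59 − 9.5 = 49.5.

49.5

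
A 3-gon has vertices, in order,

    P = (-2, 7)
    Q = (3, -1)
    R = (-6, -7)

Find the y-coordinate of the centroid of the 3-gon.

-1/3

Apply Gauss's area formula. First the cross-terms c_i = x_i·y_{i+1} − x_{i+1}·y_i:
  -19, -27, -56  ⇒  2A = -102, A = -51.
Then Σ (y_i + y_{i+1})·c_i = 102, so ȳ = 102 / (6·(-51)) = -1/3.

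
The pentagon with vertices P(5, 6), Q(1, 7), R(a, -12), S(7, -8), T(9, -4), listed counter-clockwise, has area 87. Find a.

3

Write out the shoelace sum; only the two edges meeting at R involve a:
2·Area = [(1·(-12) − a·7) + (a·(-8) − 7·(-12))] + 147
       = -15·a + 219 = 174
⇒ a = 3.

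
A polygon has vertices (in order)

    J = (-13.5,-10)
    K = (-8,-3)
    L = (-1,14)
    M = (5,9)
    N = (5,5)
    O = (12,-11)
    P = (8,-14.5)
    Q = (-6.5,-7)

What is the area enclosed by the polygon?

317.125

Cross-terms: -39.5, -115, -79, -20, -115, -86, -150.25, -29.5  ⇒  Σ = -634.25
Area = |Σ|/2 = 317.125.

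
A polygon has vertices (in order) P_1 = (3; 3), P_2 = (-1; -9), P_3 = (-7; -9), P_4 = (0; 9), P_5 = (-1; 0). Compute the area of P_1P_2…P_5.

67.5

Apply the surveyor's formula: 2A = Σ (x_i·y_{i+1} − x_{i+1}·y_i), indices taken mod 5.
Σ = (-24) + (-54) + (-63) + (9) + (-3) = -135
Area = |Σ|/2 = 67.5.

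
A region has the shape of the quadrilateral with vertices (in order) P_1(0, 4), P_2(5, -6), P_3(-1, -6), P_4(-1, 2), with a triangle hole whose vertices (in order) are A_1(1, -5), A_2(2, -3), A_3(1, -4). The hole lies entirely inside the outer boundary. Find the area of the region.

33.5

Outer boundary:
P_1→P_2: (0)(-6) − (5)(4) = -20
P_2→P_3: (5)(-6) − (-1)(-6) = -36
P_3→P_4: (-1)(2) − (-1)(-6) = -8
P_4→P_1: (-1)(4) − (0)(2) = -4
Σ = -68
Area = |Σ|/2 = 34.
Hole:
A_1→A_2: (1)(-3) − (2)(-5) = 7
A_2→A_3: (2)(-4) − (1)(-3) = -5
A_3→A_1: (1)(-5) − (1)(-4) = -1
Σ = 1
Area = |Σ|/2 = 0.5.
Net area = 34 − 0.5 = 33.5.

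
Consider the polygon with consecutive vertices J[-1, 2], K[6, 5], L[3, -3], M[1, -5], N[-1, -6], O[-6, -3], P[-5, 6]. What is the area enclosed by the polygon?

Apply Gauss's area formula: 2A = Σ (x_i·y_{i+1} − x_{i+1}·y_i), indices taken mod 7.
Σ = (-17) + (-33) + (-12) + (-11) + (-33) + (-51) + (-4) = -161
Area = |Σ|/2 = 80.5.

80.5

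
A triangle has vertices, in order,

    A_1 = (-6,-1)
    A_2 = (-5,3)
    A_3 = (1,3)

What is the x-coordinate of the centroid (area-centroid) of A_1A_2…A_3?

Apply the shoelace formula. First the cross-terms c_i = x_i·y_{i+1} − x_{i+1}·y_i:
  -23, -18, 17  ⇒  2A = -24, A = -12.
Then Σ (x_i + x_{i+1})·c_i = 240, so x̄ = 240 / (6·(-12)) = -10/3.

-10/3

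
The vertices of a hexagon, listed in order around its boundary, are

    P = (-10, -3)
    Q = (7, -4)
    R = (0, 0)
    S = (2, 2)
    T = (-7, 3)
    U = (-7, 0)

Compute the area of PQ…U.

61.5

Apply the shoelace formula: 2A = Σ (x_i·y_{i+1} − x_{i+1}·y_i), indices taken mod 6.
Σ = (61) + (0) + (0) + (20) + (21) + (21) = 123
Area = |Σ|/2 = 61.5.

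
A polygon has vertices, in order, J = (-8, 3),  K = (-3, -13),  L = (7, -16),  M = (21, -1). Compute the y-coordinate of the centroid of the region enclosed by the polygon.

Apply the surveyor's formula. First the cross-terms c_i = x_i·y_{i+1} − x_{i+1}·y_i:
  113, 139, 329, 55  ⇒  2A = 636, A = 318.
Then Σ (y_i + y_{i+1})·c_i = -10644, so ȳ = -10644 / (6·318) = -887/159.

-887/159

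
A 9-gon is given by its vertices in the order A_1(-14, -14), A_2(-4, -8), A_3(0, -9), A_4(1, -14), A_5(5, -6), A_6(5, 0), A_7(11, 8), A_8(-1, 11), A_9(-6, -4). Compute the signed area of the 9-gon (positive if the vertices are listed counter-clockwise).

231

Apply Gauss's area formula: 2A = Σ (x_i·y_{i+1} − x_{i+1}·y_i), indices taken mod 9.
Σ = (56) + (36) + (9) + (64) + (30) + (40) + (129) + (70) + (28) = 462
Signed area = Σ/2 = 231 (positive ⇒ counter-clockwise traversal).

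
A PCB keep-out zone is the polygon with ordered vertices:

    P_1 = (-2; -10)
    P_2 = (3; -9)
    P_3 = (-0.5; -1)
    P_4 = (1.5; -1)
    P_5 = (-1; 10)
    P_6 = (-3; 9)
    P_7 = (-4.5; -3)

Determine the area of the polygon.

Apply the surveyor's formula: 2A = Σ (x_i·y_{i+1} − x_{i+1}·y_i), indices taken mod 7.
Σ = (48) + (-7.5) + (2) + (14) + (21) + (49.5) + (39) = 166
Area = |Σ|/2 = 83.

83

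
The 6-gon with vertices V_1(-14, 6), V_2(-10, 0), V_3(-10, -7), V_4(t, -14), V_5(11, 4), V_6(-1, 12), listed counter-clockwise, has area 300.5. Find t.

-11

The doubled signed area Σ (x_i y_{i+1} − x_{i+1} y_i) is linear in t.
With t=0 it equals 722; the coefficient of t is 11 (from the two edges through V_4).
So 11·t + 722 = 2·300.5 = 601 ⇒ t = -11.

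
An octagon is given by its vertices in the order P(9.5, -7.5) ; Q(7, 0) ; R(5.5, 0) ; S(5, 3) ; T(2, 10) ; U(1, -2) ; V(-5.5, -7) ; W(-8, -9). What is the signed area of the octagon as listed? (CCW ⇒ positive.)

Cross-terms: 52.5, 0, 16.5, 44, -14, -18, -6.5, 145.5  ⇒  Σ = 220
Signed area = Σ/2 = 110 (positive ⇒ counter-clockwise traversal).

110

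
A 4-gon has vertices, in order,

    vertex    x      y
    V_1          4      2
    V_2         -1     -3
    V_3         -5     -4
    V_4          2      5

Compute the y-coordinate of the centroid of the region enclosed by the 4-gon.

Apply the shoelace (surveyor's) formula. First the cross-terms c_i = x_i·y_{i+1} − x_{i+1}·y_i:
  -10, -11, -17, -16  ⇒  2A = -54, A = -27.
Then Σ (y_i + y_{i+1})·c_i = -42, so ȳ = -42 / (6·(-27)) = 7/27.

7/27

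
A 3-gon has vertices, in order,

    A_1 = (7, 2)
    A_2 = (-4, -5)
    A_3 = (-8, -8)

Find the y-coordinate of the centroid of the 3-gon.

-11/3

Apply the shoelace (surveyor's) formula. First the cross-terms c_i = x_i·y_{i+1} − x_{i+1}·y_i:
  -27, -8, 40  ⇒  2A = 5, A = 2.5.
Then Σ (y_i + y_{i+1})·c_i = -55, so ȳ = -55 / (6·2.5) = -11/3.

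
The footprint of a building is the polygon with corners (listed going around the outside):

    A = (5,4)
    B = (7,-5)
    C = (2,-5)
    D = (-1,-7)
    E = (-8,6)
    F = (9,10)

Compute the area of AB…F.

153.5

Σ = (-53) + (-25) + (-19) + (-62) + (-134) + (-14) = -307
Area = |Σ|/2 = 153.5.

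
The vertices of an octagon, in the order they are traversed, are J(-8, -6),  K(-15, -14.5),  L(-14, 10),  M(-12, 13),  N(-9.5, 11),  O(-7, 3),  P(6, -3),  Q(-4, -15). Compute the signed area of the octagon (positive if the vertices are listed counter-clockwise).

-272

Apply Gauss's area formula: 2A = Σ (x_i·y_{i+1} − x_{i+1}·y_i), indices taken mod 8.
J→K: (-8)(-14.5) − (-15)(-6) = 26
K→L: (-15)(10) − (-14)(-14.5) = -353
L→M: (-14)(13) − (-12)(10) = -62
M→N: (-12)(11) − (-9.5)(13) = -8.5
N→O: (-9.5)(3) − (-7)(11) = 48.5
O→P: (-7)(-3) − (6)(3) = 3
P→Q: (6)(-15) − (-4)(-3) = -102
Q→J: (-4)(-6) − (-8)(-15) = -96
Σ = -544
Signed area = Σ/2 = -272 (negative ⇒ clockwise traversal).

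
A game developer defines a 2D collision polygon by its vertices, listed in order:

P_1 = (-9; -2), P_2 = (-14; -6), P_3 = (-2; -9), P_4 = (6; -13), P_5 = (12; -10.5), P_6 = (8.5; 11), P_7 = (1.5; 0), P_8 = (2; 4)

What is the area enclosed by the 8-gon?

P_1→P_2: (-9)(-6) − (-14)(-2) = 26
P_2→P_3: (-14)(-9) − (-2)(-6) = 114
P_3→P_4: (-2)(-13) − (6)(-9) = 80
P_4→P_5: (6)(-10.5) − (12)(-13) = 93
P_5→P_6: (12)(11) − (8.5)(-10.5) = 221.25
P_6→P_7: (8.5)(0) − (1.5)(11) = -16.5
P_7→P_8: (1.5)(4) − (2)(0) = 6
P_8→P_1: (2)(-2) − (-9)(4) = 32
Σ = 555.75
Area = |Σ|/2 = 277.875.

277.875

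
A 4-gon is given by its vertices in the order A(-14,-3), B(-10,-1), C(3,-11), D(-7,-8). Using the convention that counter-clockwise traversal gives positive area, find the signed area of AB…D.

A→B: (-14)(-1) − (-10)(-3) = -16
B→C: (-10)(-11) − (3)(-1) = 113
C→D: (3)(-8) − (-7)(-11) = -101
D→A: (-7)(-3) − (-14)(-8) = -91
Σ = -95
Signed area = Σ/2 = -47.5 (negative ⇒ clockwise traversal).

-47.5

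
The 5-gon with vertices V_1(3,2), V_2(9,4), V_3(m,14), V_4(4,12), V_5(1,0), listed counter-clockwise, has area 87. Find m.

15

The doubled signed area Σ (x_i y_{i+1} − x_{i+1} y_i) is linear in m.
With m=0 it equals 54; the coefficient of m is 8 (from the two edges through V_3).
So 8·m + 54 = 2·87 = 174 ⇒ m = 15.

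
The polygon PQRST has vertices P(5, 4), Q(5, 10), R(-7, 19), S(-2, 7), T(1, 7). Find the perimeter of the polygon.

42

|PQ| = √((0)² + (6)²) = √36 = 6
|QR| = √((-12)² + (9)²) = √225 = 15
|RS| = √((5)² + (-12)²) = √169 = 13
|ST| = √((3)² + (0)²) = √9 = 3
|TP| = √((4)² + (-3)²) = √25 = 5
Perimeter = 6 + 15 + 13 + 3 + 5 = 42.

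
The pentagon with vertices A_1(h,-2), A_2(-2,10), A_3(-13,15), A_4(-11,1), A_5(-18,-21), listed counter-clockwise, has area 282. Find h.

1

The doubled signed area Σ (x_i y_{i+1} − x_{i+1} y_i) is linear in h.
With h=0 it equals 533; the coefficient of h is 31 (from the two edges through A_1).
So 31·h + 533 = 2·282 = 564 ⇒ h = 1.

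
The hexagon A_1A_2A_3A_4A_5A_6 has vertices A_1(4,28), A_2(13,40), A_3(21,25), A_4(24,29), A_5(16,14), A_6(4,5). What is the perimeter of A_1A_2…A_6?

|A_1A_2| = √((9)² + (12)²) = √225 = 15
|A_2A_3| = √((8)² + (-15)²) = √289 = 17
|A_3A_4| = √((3)² + (4)²) = √25 = 5
|A_4A_5| = √((-8)² + (-15)²) = √289 = 17
|A_5A_6| = √((-12)² + (-9)²) = √225 = 15
|A_6A_1| = √((0)² + (23)²) = √529 = 23
Perimeter = 15 + 17 + 5 + 17 + 15 + 23 = 92.

92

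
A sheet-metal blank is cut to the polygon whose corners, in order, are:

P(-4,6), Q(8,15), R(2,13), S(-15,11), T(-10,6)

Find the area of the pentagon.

Σ = (-108) + (74) + (217) + (20) + (-36) = 167
Area = |Σ|/2 = 83.5.

83.5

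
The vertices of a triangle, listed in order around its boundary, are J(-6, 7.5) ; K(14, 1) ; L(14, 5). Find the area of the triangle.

J→K: (-6)(1) − (14)(7.5) = -111
K→L: (14)(5) − (14)(1) = 56
L→J: (14)(7.5) − (-6)(5) = 135
Σ = 80
Area = |Σ|/2 = 40.

40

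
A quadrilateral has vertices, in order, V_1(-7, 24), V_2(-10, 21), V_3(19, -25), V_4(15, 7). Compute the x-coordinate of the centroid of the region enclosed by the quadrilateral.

Apply the surveyor's formula. First the cross-terms c_i = x_i·y_{i+1} − x_{i+1}·y_i:
  93, -149, 508, 409  ⇒  2A = 861, A = 430.5.
Then Σ (x_i + x_{i+1})·c_i = 17622, so x̄ = 17622 / (6·430.5) = 1958/287.

1958/287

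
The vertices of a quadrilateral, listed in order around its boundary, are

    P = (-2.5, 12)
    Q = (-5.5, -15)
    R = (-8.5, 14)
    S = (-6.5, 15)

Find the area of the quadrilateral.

89

Σ = (103.5) + (-204.5) + (-36.5) + (-40.5) = -178
Area = |Σ|/2 = 89.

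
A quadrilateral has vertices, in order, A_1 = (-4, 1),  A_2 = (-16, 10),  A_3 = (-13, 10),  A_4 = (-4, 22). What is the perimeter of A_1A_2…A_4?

|A_1A_2| = √((-12)² + (9)²) = √225 = 15
|A_2A_3| = √((3)² + (0)²) = √9 = 3
|A_3A_4| = √((9)² + (12)²) = √225 = 15
|A_4A_1| = √((0)² + (-21)²) = √441 = 21
Perimeter = 15 + 3 + 15 + 21 = 54.

54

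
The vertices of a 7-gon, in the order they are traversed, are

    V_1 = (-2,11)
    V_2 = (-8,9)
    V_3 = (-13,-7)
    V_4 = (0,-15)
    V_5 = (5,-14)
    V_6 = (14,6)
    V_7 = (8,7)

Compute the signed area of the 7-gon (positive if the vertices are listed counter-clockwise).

445.5

Apply the surveyor's formula: 2A = Σ (x_i·y_{i+1} − x_{i+1}·y_i), indices taken mod 7.
V_1→V_2: (-2)(9) − (-8)(11) = 70
V_2→V_3: (-8)(-7) − (-13)(9) = 173
V_3→V_4: (-13)(-15) − (0)(-7) = 195
V_4→V_5: (0)(-14) − (5)(-15) = 75
V_5→V_6: (5)(6) − (14)(-14) = 226
V_6→V_7: (14)(7) − (8)(6) = 50
V_7→V_1: (8)(11) − (-2)(7) = 102
Σ = 891
Signed area = Σ/2 = 445.5 (positive ⇒ counter-clockwise traversal).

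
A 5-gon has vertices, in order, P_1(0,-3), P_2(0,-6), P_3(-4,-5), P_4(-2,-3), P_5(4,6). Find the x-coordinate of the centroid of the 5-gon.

-6/17

Apply the surveyor's formula. First the cross-terms c_i = x_i·y_{i+1} − x_{i+1}·y_i:
  0, -24, 2, 0, -12  ⇒  2A = -34, A = -17.
Then Σ (x_i + x_{i+1})·c_i = 36, so x̄ = 36 / (6·(-17)) = -6/17.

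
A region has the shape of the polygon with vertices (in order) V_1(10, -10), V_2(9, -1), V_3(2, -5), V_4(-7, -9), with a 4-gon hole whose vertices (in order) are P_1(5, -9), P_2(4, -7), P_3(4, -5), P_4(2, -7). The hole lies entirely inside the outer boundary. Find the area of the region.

Outer boundary:
Cross-terms: 80, -43, -53, 160  ⇒  Σ = 144
Area = |Σ|/2 = 72.
Hole:
Apply the shoelace (surveyor's) formula: 2A = Σ (x_i·y_{i+1} − x_{i+1}·y_i), indices taken mod 4.
P_1→P_2: (5)(-7) − (4)(-9) = 1
P_2→P_3: (4)(-5) − (4)(-7) = 8
P_3→P_4: (4)(-7) − (2)(-5) = -18
P_4→P_1: (2)(-9) − (5)(-7) = 17
Σ = 8
Area = |Σ|/2 = 4.
Net area = 72 − 4 = 68.

68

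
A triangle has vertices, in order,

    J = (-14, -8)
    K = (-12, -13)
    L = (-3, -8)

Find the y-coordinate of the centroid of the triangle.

-29/3

Apply the shoelace (surveyor's) formula. First the cross-terms c_i = x_i·y_{i+1} − x_{i+1}·y_i:
  86, 57, -88  ⇒  2A = 55, A = 27.5.
Then Σ (y_i + y_{i+1})·c_i = -1595, so ȳ = -1595 / (6·27.5) = -29/3.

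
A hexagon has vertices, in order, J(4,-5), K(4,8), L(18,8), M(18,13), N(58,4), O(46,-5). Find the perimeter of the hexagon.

|JK| = √((0)² + (13)²) = √169 = 13
|KL| = √((14)² + (0)²) = √196 = 14
|LM| = √((0)² + (5)²) = √25 = 5
|MN| = √((40)² + (-9)²) = √1681 = 41
|NO| = √((-12)² + (-9)²) = √225 = 15
|OJ| = √((-42)² + (0)²) = √1764 = 42
Perimeter = 13 + 14 + 5 + 41 + 15 + 42 = 130.

130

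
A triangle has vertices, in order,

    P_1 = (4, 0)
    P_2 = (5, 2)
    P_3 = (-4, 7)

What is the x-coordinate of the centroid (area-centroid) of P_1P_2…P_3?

Apply the surveyor's formula. First the cross-terms c_i = x_i·y_{i+1} − x_{i+1}·y_i:
  8, 43, -28  ⇒  2A = 23, A = 11.5.
Then Σ (x_i + x_{i+1})·c_i = 115, so x̄ = 115 / (6·11.5) = 5/3.

5/3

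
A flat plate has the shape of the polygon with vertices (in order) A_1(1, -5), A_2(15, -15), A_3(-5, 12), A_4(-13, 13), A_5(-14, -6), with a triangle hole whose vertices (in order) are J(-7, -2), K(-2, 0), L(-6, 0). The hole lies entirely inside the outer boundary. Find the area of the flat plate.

Outer boundary:
A_1→A_2: (1)(-15) − (15)(-5) = 60
A_2→A_3: (15)(12) − (-5)(-15) = 105
A_3→A_4: (-5)(13) − (-13)(12) = 91
A_4→A_5: (-13)(-6) − (-14)(13) = 260
A_5→A_1: (-14)(-5) − (1)(-6) = 76
Σ = 592
Area = |Σ|/2 = 296.
Hole:
Apply the shoelace formula: 2A = Σ (x_i·y_{i+1} − x_{i+1}·y_i), indices taken mod 3.
Σ = (-4) + (0) + (12) = 8
Area = |Σ|/2 = 4.
Net area = 296 − 4 = 292.

292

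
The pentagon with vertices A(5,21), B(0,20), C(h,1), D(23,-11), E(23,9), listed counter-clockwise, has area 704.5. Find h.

-14

The doubled signed area Σ (x_i y_{i+1} − x_{i+1} y_i) is linear in h.
With h=0 it equals 975; the coefficient of h is -31 (from the two edges through C).
So -31·h + 975 = 2·704.5 = 1409 ⇒ h = -14.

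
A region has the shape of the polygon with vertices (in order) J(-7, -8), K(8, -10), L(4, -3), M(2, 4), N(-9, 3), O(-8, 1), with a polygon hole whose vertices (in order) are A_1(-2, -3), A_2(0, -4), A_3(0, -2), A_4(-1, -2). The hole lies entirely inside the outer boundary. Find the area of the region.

Outer boundary:
Apply the surveyor's formula: 2A = Σ (x_i·y_{i+1} − x_{i+1}·y_i), indices taken mod 6.
Σ = (134) + (16) + (22) + (42) + (15) + (71) = 300
Area = |Σ|/2 = 150.
Hole:
Cross-terms: 8, 0, -2, -1  ⇒  Σ = 5
Area = |Σ|/2 = 2.5.
Net area = 150 − 2.5 = 147.5.

147.5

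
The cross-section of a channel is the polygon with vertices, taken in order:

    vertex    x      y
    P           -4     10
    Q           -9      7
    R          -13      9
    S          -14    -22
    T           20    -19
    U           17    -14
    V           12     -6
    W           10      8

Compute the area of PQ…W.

793.5

Apply the shoelace (surveyor's) formula: 2A = Σ (x_i·y_{i+1} − x_{i+1}·y_i), indices taken mod 8.
Σ = (62) + (10) + (412) + (706) + (43) + (66) + (156) + (132) = 1587
Area = |Σ|/2 = 793.5.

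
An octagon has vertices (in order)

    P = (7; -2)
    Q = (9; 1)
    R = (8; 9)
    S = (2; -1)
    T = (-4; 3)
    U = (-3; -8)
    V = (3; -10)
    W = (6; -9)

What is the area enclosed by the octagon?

Apply the surveyor's formula: 2A = Σ (x_i·y_{i+1} − x_{i+1}·y_i), indices taken mod 8.
Σ = (25) + (73) + (-26) + (2) + (41) + (54) + (33) + (51) = 253
Area = |Σ|/2 = 126.5.

126.5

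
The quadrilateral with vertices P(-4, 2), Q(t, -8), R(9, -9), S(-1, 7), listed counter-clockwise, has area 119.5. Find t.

-5

Write out the shoelace sum; only the two edges meeting at Q involve t:
2·Area = [((-4)·(-8) − t·2) + (t·(-9) − 9·(-8))] + 80
       = -11·t + 184 = 239
⇒ t = -5.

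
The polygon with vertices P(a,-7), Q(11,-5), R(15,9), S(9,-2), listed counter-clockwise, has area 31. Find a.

5

Write out the shoelace sum; only the two edges meeting at P involve a:
2·Area = [(9·(-7) − a·(-2)) + (a·(-5) − 11·(-7))] + 63
       = -3·a + 77 = 62
⇒ a = 5.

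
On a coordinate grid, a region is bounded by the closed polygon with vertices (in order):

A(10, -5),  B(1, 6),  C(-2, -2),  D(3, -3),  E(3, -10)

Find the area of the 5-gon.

75.5

Apply Gauss's area formula: 2A = Σ (x_i·y_{i+1} − x_{i+1}·y_i), indices taken mod 5.
Σ = (65) + (10) + (12) + (-21) + (85) = 151
Area = |Σ|/2 = 75.5.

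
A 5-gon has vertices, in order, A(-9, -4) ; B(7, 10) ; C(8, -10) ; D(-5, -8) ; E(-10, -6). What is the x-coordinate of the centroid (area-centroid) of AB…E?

242/195

Apply the shoelace (surveyor's) formula. First the cross-terms c_i = x_i·y_{i+1} − x_{i+1}·y_i:
  -62, -150, -114, -50, -14  ⇒  2A = -390, A = -195.
Then Σ (x_i + x_{i+1})·c_i = -1452, so x̄ = -1452 / (6·(-195)) = 242/195.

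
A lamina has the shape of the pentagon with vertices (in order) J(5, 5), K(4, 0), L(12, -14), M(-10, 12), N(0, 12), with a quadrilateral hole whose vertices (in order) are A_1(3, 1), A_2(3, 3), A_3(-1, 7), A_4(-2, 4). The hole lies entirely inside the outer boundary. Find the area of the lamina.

Outer boundary:
Apply Gauss's area formula: 2A = Σ (x_i·y_{i+1} − x_{i+1}·y_i), indices taken mod 5.
Σ = (-20) + (-56) + (4) + (-120) + (-60) = -252
Area = |Σ|/2 = 126.
Hole:
Σ = (6) + (24) + (10) + (-14) = 26
Area = |Σ|/2 = 13.
Net area = 126 − 13 = 113.

113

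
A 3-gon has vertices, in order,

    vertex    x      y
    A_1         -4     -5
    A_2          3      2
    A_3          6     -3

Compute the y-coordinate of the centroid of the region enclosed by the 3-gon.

Apply the shoelace (surveyor's) formula. First the cross-terms c_i = x_i·y_{i+1} − x_{i+1}·y_i:
  7, -21, -42  ⇒  2A = -56, A = -28.
Then Σ (y_i + y_{i+1})·c_i = 336, so ȳ = 336 / (6·(-28)) = -2.

-2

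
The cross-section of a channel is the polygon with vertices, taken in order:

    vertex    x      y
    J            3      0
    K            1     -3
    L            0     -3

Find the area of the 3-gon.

Apply the shoelace (surveyor's) formula: 2A = Σ (x_i·y_{i+1} − x_{i+1}·y_i), indices taken mod 3.
Cross-terms: -9, -3, 9  ⇒  Σ = -3
Area = |Σ|/2 = 1.5.

1.5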